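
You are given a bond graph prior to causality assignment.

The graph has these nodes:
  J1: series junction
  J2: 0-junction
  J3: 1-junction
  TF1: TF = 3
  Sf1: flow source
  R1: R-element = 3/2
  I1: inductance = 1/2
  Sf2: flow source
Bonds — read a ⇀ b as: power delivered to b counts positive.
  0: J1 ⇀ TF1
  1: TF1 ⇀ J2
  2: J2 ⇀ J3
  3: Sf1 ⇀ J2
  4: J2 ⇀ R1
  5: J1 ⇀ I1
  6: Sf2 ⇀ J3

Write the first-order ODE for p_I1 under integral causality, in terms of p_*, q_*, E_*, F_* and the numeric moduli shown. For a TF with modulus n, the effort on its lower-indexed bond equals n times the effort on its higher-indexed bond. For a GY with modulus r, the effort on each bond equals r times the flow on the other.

b3 stroke at Sf1  (Sf1 (Sf) sets flow on bond)
b6 stroke at Sf2  (Sf2 fixes flow; stroke at Sf2)
b2 stroke at J3  (1-jn J3 has f-setter on 6)
b5 stroke at I1  (prefer integral on I1)
b0 stroke at J1  (1-jn J1 has f-setter on 5)
b1 stroke at TF1  (through TF1, causality passes straight; one stroke at TF1)
b4 stroke at J2  (J2: last free bond brings effort in)

dp_I1/dt = -9*F_Sf1/2 + 9*F_Sf2/2 - 27*p_I1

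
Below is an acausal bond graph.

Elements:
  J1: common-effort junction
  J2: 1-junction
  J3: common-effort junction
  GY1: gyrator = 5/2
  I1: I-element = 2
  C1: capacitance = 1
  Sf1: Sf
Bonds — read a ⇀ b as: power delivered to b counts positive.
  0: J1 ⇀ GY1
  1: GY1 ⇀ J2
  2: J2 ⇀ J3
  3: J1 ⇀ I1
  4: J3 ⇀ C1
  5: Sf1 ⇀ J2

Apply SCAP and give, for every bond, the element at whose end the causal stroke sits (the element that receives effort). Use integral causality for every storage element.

bond 0 →J1
bond 1 →J2
bond 2 →J2
bond 3 →I1
bond 4 →J3
bond 5 →Sf1

b5 →Sf1  (Sf1 fixes flow; stroke at Sf1)
b1 →J2  (J2: bond 5 brought flow, rest push out)
b2 →J2  (common-f at J2 fixed by 5)
b4 →J3  (J3 needs exactly one e-in)
b0 →J1  (GY1 both-in/both-out from 1)
b3 →I1  (common-e at J1 fixed by 0)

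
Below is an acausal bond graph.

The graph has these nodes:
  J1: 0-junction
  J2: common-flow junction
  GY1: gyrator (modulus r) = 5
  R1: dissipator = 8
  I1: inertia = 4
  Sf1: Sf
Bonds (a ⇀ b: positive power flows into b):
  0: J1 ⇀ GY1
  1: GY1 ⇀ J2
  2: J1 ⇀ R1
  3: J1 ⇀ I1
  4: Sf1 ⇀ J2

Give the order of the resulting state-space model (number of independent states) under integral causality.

1  (I1 all integral)

bond 4 →Sf1  (source Sf1 imposes f)
bond 1 →J2  (J2: bond 4 brought flow, rest push out)
bond 0 →J1  (GY GY1: same side as bond 1)
bond 2 →R1  (common-e at J1 fixed by 0)
bond 3 →I1  (common-e at J1 fixed by 0)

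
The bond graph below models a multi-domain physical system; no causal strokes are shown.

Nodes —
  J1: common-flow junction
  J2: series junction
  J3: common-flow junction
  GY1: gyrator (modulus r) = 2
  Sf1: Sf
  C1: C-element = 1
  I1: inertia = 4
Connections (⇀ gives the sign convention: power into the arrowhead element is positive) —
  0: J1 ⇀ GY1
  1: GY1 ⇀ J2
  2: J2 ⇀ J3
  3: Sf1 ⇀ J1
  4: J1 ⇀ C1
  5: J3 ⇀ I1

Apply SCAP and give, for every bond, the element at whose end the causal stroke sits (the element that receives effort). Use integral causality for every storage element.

β0 stroke at J1
β1 stroke at J2
β2 stroke at J3
β3 stroke at Sf1
β4 stroke at J1
β5 stroke at I1

β3 stroke→Sf1  (Sf1 (Sf) sets flow on bond)
β0 stroke→J1  (1-jn J1 has f-setter on 3)
β4 stroke→J1  (1-jn J1 has f-setter on 3)
β1 stroke→J2  (GY1: gyrator matches bond 0)
β2 stroke→J3  (only one flow-in slot at J2)
β5 stroke→I1  (only one flow-in slot at J3)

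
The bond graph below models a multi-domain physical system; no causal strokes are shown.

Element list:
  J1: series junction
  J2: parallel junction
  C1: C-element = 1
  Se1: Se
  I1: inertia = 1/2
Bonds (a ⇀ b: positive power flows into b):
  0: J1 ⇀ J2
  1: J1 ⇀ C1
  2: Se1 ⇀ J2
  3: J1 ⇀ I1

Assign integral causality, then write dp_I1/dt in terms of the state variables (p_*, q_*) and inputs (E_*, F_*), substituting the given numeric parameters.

bond 2 stroke→J2  (Se1: effort source, stroke at far end)
bond 0 stroke→J1  (J2 effort already set via bond 2)
bond 1 stroke→J1  (C1: C, integral causality)
bond 3 stroke→I1  (J1 needs exactly one f-in)

dp_I1/dt = -E_Se1 - q_C1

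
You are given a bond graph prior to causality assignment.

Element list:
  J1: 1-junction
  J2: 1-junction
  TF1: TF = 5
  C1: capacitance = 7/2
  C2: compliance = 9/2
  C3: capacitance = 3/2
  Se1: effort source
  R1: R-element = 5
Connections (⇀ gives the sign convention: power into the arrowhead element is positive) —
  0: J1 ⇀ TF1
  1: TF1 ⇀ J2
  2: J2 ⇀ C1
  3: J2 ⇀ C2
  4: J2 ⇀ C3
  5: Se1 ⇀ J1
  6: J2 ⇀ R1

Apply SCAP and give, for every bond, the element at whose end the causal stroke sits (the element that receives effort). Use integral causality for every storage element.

#0 |TF1
#1 |J2
#2 |J2
#3 |J2
#4 |J2
#5 |J1
#6 |R1

b5 stroke→J1  (Se1: effort source, stroke at far end)
b0 stroke→TF1  (J1 needs exactly one f-in)
b1 stroke→J2  (TF1 one-in-one-out from 0)
b2 stroke→J2  (C1: C, integral causality)
b3 stroke→J2  (C2 integral (e out))
b4 stroke→J2  (C3 integral (e out))
b6 stroke→R1  (J2 needs exactly one f-in)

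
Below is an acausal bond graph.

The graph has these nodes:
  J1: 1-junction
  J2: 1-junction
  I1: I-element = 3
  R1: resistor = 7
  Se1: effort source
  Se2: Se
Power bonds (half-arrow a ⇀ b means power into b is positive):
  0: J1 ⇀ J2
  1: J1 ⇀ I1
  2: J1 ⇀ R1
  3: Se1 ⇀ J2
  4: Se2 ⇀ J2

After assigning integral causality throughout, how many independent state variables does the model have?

β3 stroke at J2  (source Se1 imposes e)
β4 stroke at J2  (Se2 fixes effort; stroke away)
β0 stroke at J1  (closing 1-jn rule on J2)
β1 stroke at I1  (I1 integral (f out))
β2 stroke at J1  (J1 flow already set via bond 1)

1  (I1 all integral)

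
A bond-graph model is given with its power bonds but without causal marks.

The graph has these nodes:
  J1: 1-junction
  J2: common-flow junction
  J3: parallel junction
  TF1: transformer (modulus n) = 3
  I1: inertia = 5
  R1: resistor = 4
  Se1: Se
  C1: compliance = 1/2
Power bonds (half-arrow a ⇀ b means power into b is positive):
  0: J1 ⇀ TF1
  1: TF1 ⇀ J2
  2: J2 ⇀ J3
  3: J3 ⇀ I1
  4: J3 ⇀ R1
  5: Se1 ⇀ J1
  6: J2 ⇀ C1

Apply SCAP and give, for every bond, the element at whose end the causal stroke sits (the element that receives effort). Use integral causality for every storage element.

#5 →J1  (Se1 fixes effort; stroke away)
#0 →TF1  (only one flow-in slot at J1)
#1 →J2  (TF1: transformer flips bond 0)
#3 →I1  (I1 integral (f out))
#6 →J2  (prefer integral on C1)
#2 →J3  (closing 1-jn rule on J2)
#4 →R1  (J3 effort already set via bond 2)

b0 stroke at TF1
b1 stroke at J2
b2 stroke at J3
b3 stroke at I1
b4 stroke at R1
b5 stroke at J1
b6 stroke at J2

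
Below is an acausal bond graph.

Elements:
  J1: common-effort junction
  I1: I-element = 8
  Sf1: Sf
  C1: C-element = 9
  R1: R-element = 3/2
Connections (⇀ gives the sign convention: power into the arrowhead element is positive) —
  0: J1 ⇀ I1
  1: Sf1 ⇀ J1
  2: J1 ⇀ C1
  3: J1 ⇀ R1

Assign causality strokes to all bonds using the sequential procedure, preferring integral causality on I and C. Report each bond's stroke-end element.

b0 stroke→I1
b1 stroke→Sf1
b2 stroke→J1
b3 stroke→R1

β1 stroke→Sf1  (Sf1: flow source, stroke at near end)
β0 stroke→I1  (I1: I, integral causality)
β2 stroke→J1  (C1 outputs effort q/C1)
β3 stroke→R1  (J1 effort already set via bond 2)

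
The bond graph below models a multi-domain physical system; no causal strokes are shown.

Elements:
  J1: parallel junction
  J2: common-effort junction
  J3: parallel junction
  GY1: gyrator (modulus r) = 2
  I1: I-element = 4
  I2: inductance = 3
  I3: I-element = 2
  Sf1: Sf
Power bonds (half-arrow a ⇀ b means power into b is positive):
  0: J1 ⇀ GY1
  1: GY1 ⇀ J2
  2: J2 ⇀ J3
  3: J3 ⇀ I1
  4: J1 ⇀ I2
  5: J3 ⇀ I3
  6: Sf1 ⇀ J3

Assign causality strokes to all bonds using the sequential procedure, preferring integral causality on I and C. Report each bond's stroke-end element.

b0 →J1
b1 →J2
b2 →J3
b3 →I1
b4 →I2
b5 →I3
b6 →Sf1

b6 →Sf1  (Sf1 fixes flow; stroke at Sf1)
b3 →I1  (I1: I, integral causality)
b4 →I2  (prefer integral on I2)
b0 →J1  (closing 0-jn rule on J1)
b1 →J2  (GY GY1: same side as bond 0)
b2 →J3  (0-jn J2 has e-setter on 1)
b5 →I3  (J3: bond 2 brought effort, rest push out)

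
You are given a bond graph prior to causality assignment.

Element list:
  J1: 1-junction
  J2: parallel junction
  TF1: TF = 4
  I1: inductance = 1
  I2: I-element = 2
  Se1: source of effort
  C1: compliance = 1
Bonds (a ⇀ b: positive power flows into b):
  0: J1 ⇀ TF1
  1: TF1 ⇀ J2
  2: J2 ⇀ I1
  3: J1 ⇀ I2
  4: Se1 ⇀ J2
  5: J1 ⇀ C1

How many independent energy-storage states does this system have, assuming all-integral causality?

3  (C1, I1, I2 all integral)

β4 stroke→J2  (Se1 fixes effort; stroke away)
β1 stroke→TF1  (common-e at J2 fixed by 4)
β2 stroke→I1  (common-e at J2 fixed by 4)
β0 stroke→J1  (TF TF1: opposite of bond 1)
β3 stroke→I2  (I2 integral (f out))
β5 stroke→J1  (1-jn J1 has f-setter on 3)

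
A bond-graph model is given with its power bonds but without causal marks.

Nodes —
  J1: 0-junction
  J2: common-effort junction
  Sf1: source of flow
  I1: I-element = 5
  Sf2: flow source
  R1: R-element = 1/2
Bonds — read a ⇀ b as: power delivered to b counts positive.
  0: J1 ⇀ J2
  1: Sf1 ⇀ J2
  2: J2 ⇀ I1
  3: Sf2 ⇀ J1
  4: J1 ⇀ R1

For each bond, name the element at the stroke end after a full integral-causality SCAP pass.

β0 stroke at J2
β1 stroke at Sf1
β2 stroke at I1
β3 stroke at Sf2
β4 stroke at J1

b1 →Sf1  (Sf1 (Sf) sets flow on bond)
b3 →Sf2  (Sf2 (Sf) sets flow on bond)
b2 →I1  (I1 integral (f out))
b0 →J2  (closing 0-jn rule on J2)
b4 →J1  (J1 needs exactly one e-in)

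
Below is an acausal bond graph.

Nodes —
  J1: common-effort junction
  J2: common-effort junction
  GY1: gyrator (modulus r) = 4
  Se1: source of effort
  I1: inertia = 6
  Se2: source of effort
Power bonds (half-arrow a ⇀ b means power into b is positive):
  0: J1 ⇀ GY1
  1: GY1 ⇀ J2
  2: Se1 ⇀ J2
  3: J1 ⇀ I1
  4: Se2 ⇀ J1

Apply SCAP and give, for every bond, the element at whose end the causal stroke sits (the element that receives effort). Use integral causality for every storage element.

β2 stroke→J2  (Se1 (Se) sets effort on bond)
β4 stroke→J1  (Se2 (Se) sets effort on bond)
β0 stroke→GY1  (J1 effort already set via bond 4)
β3 stroke→I1  (J1 effort already set via bond 4)
β1 stroke→GY1  (0-jn J2 has e-setter on 2)

bond 0 →GY1
bond 1 →GY1
bond 2 →J2
bond 3 →I1
bond 4 →J1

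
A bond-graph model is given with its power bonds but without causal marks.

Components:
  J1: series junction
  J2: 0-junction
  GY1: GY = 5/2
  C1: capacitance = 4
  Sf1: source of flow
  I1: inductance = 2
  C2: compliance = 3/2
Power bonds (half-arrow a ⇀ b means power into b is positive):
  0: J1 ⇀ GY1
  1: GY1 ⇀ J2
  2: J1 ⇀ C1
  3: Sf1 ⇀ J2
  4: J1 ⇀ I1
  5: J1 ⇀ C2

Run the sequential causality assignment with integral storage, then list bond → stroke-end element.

b0 stroke→J1
b1 stroke→J2
b2 stroke→J1
b3 stroke→Sf1
b4 stroke→I1
b5 stroke→J1

b3 stroke→Sf1  (source Sf1 imposes f)
b1 stroke→J2  (closing 0-jn rule on J2)
b0 stroke→J1  (GY1: gyrator matches bond 1)
b2 stroke→J1  (prefer integral on C1)
b4 stroke→I1  (I1: I, integral causality)
b5 stroke→J1  (1-jn J1 has f-setter on 4)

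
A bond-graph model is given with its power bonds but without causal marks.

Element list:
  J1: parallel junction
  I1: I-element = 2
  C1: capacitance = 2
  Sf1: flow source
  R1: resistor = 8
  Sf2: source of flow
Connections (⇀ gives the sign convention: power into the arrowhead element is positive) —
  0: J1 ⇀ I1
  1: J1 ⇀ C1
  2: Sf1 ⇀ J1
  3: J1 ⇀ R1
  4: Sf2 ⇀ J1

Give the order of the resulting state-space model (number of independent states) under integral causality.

2  (C1, I1 all integral)

b2 →Sf1  (source Sf1 imposes f)
b4 →Sf2  (source Sf2 imposes f)
b0 →I1  (I1: I, integral causality)
b1 →J1  (C1 outputs effort q/C1)
b3 →R1  (J1 effort already set via bond 1)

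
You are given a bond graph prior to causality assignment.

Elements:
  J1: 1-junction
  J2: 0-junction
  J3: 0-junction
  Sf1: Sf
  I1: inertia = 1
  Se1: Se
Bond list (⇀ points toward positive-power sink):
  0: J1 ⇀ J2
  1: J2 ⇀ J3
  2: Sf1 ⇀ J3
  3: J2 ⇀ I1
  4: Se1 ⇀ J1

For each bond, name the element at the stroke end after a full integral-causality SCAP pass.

#0 →J2
#1 →J3
#2 →Sf1
#3 →I1
#4 →J1

#2 →Sf1  (Sf1 fixes flow; stroke at Sf1)
#4 →J1  (source Se1 imposes e)
#0 →J2  (J1 needs exactly one f-in)
#1 →J3  (J2: bond 0 brought effort, rest push out)
#3 →I1  (0-jn J2 has e-setter on 0)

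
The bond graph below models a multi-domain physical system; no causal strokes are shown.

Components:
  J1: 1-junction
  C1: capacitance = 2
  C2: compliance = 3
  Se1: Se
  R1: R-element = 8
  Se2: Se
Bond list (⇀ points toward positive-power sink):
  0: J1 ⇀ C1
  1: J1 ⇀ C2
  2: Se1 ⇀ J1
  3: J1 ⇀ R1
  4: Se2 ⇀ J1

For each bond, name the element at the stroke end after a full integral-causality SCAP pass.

bond 2 |J1  (Se1: effort source, stroke at far end)
bond 4 |J1  (Se2 fixes effort; stroke away)
bond 0 |J1  (C1: C, integral causality)
bond 1 |J1  (prefer integral on C2)
bond 3 |R1  (J1 needs exactly one f-in)

β0 stroke at J1
β1 stroke at J1
β2 stroke at J1
β3 stroke at R1
β4 stroke at J1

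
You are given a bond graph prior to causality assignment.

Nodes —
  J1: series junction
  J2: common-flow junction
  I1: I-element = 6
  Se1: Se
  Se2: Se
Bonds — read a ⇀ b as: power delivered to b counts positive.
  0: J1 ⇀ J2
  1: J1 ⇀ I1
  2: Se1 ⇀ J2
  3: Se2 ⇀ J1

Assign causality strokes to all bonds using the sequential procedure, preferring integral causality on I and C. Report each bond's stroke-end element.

bond 2 |J2  (source Se1 imposes e)
bond 3 |J1  (Se2 (Se) sets effort on bond)
bond 0 |J1  (J2 needs exactly one f-in)
bond 1 |I1  (closing 1-jn rule on J1)

#0 |J1
#1 |I1
#2 |J2
#3 |J1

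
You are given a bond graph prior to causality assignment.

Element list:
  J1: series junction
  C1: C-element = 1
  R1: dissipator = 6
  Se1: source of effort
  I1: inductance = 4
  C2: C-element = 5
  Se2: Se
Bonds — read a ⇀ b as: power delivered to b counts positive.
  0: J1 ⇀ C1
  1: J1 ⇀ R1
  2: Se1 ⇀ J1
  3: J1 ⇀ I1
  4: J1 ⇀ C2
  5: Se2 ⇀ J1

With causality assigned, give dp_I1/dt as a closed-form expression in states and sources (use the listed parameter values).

bond 2 stroke→J1  (Se1 fixes effort; stroke away)
bond 5 stroke→J1  (Se2 fixes effort; stroke away)
bond 0 stroke→J1  (C1: C, integral causality)
bond 3 stroke→I1  (I1 outputs flow p/I1)
bond 1 stroke→J1  (J1 flow already set via bond 3)
bond 4 stroke→J1  (J1: bond 3 brought flow, rest push out)

dp_I1/dt = E_Se1 + E_Se2 - 3*p_I1/2 - q_C1 - q_C2/5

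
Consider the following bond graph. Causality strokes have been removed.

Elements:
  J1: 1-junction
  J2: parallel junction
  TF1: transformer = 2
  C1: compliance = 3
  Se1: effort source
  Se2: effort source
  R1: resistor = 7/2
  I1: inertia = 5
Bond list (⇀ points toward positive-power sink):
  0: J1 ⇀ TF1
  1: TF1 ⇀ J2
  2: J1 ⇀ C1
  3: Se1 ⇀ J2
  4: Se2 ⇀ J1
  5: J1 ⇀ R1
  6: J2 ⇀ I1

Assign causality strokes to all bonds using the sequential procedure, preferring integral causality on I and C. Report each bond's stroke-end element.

bond 3 stroke→J2  (Se1: effort source, stroke at far end)
bond 4 stroke→J1  (source Se2 imposes e)
bond 1 stroke→TF1  (0-jn J2 has e-setter on 3)
bond 6 stroke→I1  (J2: bond 3 brought effort, rest push out)
bond 0 stroke→J1  (TF1 one-in-one-out from 1)
bond 2 stroke→J1  (prefer integral on C1)
bond 5 stroke→R1  (closing 1-jn rule on J1)

β0 |J1
β1 |TF1
β2 |J1
β3 |J2
β4 |J1
β5 |R1
β6 |I1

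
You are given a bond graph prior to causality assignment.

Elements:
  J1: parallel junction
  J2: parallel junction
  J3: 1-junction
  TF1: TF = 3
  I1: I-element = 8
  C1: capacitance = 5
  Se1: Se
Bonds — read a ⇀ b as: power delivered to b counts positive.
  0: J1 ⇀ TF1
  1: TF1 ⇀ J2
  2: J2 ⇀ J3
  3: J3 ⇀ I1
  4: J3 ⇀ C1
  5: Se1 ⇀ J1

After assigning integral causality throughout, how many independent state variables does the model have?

β5 |J1  (Se1 (Se) sets effort on bond)
β0 |TF1  (J1 effort already set via bond 5)
β1 |J2  (TF1 one-in-one-out from 0)
β2 |J3  (common-e at J2 fixed by 1)
β3 |I1  (I1 integral (f out))
β4 |J3  (common-f at J3 fixed by 3)

2  (C1, I1 all integral)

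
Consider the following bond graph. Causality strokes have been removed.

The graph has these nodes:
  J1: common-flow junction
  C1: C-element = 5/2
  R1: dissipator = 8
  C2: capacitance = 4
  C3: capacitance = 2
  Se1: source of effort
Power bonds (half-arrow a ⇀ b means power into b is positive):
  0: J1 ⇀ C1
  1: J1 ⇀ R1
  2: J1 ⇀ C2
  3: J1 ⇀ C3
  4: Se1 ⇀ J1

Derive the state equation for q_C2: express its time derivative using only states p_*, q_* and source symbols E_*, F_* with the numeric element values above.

dq_C2/dt = E_Se1/8 - q_C1/20 - q_C2/32 - q_C3/16

bond 4 stroke at J1  (Se1: effort source, stroke at far end)
bond 0 stroke at J1  (C1 integral (e out))
bond 2 stroke at J1  (C2: C, integral causality)
bond 3 stroke at J1  (C3 outputs effort q/C3)
bond 1 stroke at R1  (J1 needs exactly one f-in)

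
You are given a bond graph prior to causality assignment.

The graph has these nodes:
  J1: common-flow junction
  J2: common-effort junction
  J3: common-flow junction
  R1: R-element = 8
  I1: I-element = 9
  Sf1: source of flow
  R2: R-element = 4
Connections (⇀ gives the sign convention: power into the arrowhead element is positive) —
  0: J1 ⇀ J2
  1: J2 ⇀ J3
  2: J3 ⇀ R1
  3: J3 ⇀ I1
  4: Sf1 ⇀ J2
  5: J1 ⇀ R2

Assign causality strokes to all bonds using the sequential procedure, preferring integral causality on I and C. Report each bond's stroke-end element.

b0 stroke at J2
b1 stroke at J3
b2 stroke at J3
b3 stroke at I1
b4 stroke at Sf1
b5 stroke at J1

#4 stroke at Sf1  (Sf1 fixes flow; stroke at Sf1)
#3 stroke at I1  (I1 integral (f out))
#1 stroke at J3  (J3: bond 3 brought flow, rest push out)
#2 stroke at J3  (1-jn J3 has f-setter on 3)
#0 stroke at J2  (J2: last free bond brings effort in)
#5 stroke at J1  (1-jn J1 has f-setter on 0)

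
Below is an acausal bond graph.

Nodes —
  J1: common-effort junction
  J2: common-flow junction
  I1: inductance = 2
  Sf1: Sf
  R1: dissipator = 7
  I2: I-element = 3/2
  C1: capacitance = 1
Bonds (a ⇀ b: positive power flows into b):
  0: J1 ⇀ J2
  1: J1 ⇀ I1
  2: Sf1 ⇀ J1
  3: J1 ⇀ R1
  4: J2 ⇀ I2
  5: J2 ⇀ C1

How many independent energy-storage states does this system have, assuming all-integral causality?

3  (C1, I1, I2 all integral)

β2 →Sf1  (Sf1: flow source, stroke at near end)
β1 →I1  (prefer integral on I1)
β4 →I2  (prefer integral on I2)
β0 →J2  (J2 flow already set via bond 4)
β5 →J2  (J2 flow already set via bond 4)
β3 →J1  (only one effort-in slot at J1)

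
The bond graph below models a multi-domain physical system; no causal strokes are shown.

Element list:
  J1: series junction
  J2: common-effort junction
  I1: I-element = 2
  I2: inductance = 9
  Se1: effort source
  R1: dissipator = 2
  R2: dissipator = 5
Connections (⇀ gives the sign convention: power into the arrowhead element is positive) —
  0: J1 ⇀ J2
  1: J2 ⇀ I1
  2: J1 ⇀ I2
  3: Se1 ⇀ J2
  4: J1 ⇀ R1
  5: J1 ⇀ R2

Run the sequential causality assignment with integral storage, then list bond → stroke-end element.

β3 stroke→J2  (Se1 fixes effort; stroke away)
β0 stroke→J1  (common-e at J2 fixed by 3)
β1 stroke→I1  (J2 effort already set via bond 3)
β2 stroke→I2  (I2 integral (f out))
β4 stroke→J1  (common-f at J1 fixed by 2)
β5 stroke→J1  (1-jn J1 has f-setter on 2)

bond 0 stroke→J1
bond 1 stroke→I1
bond 2 stroke→I2
bond 3 stroke→J2
bond 4 stroke→J1
bond 5 stroke→J1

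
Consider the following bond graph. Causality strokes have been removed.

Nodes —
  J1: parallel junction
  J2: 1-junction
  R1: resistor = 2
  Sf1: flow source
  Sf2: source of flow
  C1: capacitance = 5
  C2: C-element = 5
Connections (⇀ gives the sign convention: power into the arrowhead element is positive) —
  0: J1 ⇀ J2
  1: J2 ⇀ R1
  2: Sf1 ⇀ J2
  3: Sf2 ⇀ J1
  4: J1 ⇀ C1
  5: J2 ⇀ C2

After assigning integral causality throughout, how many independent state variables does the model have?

bond 2 |Sf1  (Sf1 (Sf) sets flow on bond)
bond 3 |Sf2  (Sf2 fixes flow; stroke at Sf2)
bond 0 |J2  (1-jn J2 has f-setter on 2)
bond 1 |J2  (J2: bond 2 brought flow, rest push out)
bond 5 |J2  (1-jn J2 has f-setter on 2)
bond 4 |J1  (closing 0-jn rule on J1)

2  (C1, C2 all integral)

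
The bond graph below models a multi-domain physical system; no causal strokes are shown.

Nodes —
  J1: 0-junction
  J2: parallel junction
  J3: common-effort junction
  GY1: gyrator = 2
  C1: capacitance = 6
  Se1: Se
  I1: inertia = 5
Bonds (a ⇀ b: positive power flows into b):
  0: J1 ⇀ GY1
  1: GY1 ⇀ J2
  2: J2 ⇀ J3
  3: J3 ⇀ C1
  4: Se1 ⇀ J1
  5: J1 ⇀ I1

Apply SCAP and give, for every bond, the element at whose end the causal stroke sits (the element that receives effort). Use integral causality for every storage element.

b4 stroke at J1  (Se1 (Se) sets effort on bond)
b0 stroke at GY1  (J1: bond 4 brought effort, rest push out)
b5 stroke at I1  (J1 effort already set via bond 4)
b1 stroke at GY1  (through GY1, causality inverts; strokes same side of GY1)
b2 stroke at J2  (J2 needs exactly one e-in)
b3 stroke at J3  (J3: last free bond brings effort in)

b0 |GY1
b1 |GY1
b2 |J2
b3 |J3
b4 |J1
b5 |I1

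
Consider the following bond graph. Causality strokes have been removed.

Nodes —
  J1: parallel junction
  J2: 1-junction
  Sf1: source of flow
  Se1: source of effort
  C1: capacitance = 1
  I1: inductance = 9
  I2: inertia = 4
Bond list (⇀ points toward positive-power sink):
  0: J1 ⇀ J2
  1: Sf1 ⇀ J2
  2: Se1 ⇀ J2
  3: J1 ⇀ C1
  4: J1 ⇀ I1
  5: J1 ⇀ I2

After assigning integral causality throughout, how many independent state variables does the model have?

β1 |Sf1  (source Sf1 imposes f)
β2 |J2  (source Se1 imposes e)
β0 |J2  (J2 flow already set via bond 1)
β3 |J1  (C1: C, integral causality)
β4 |I1  (common-e at J1 fixed by 3)
β5 |I2  (J1 effort already set via bond 3)

3  (C1, I1, I2 all integral)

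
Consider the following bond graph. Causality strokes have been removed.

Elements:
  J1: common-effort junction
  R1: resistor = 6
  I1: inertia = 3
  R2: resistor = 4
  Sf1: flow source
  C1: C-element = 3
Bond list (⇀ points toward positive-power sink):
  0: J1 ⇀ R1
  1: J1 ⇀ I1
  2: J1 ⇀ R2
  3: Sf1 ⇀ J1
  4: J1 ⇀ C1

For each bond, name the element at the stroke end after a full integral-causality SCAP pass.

b3 stroke at Sf1  (Sf1 (Sf) sets flow on bond)
b1 stroke at I1  (I1: I, integral causality)
b4 stroke at J1  (C1 integral (e out))
b0 stroke at R1  (0-jn J1 has e-setter on 4)
b2 stroke at R2  (J1 effort already set via bond 4)

β0 →R1
β1 →I1
β2 →R2
β3 →Sf1
β4 →J1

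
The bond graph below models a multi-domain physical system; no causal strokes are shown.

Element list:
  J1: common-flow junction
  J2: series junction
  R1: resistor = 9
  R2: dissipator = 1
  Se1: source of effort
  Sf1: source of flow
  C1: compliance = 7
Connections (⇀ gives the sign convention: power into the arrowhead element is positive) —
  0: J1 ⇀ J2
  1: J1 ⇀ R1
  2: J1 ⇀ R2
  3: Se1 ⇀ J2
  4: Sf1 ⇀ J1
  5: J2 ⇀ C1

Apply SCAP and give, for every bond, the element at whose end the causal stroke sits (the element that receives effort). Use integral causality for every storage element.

β0 →J1
β1 →J1
β2 →J1
β3 →J2
β4 →Sf1
β5 →J2

b3 →J2  (source Se1 imposes e)
b4 →Sf1  (Sf1: flow source, stroke at near end)
b0 →J1  (1-jn J1 has f-setter on 4)
b1 →J1  (J1: bond 4 brought flow, rest push out)
b2 →J1  (common-f at J1 fixed by 4)
b5 →J2  (common-f at J2 fixed by 0)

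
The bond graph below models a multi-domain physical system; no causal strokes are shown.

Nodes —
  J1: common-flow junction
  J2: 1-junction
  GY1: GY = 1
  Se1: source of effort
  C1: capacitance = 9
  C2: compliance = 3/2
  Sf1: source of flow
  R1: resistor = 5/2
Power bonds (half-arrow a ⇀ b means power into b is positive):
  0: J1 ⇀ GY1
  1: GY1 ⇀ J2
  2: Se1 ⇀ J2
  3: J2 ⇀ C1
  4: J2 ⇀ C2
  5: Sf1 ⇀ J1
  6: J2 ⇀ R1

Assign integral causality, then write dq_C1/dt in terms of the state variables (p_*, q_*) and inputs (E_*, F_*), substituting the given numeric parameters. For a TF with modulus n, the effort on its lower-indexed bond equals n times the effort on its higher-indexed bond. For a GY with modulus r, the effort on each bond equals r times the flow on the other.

dq_C1/dt = 2*E_Se1/5 + 2*F_Sf1/5 - 2*q_C1/45 - 4*q_C2/15

b2 →J2  (Se1 (Se) sets effort on bond)
b5 →Sf1  (Sf1: flow source, stroke at near end)
b0 →J1  (J1 flow already set via bond 5)
b1 →J2  (through GY1, causality inverts; strokes same side of GY1)
b3 →J2  (prefer integral on C1)
b4 →J2  (C2 integral (e out))
b6 →R1  (J2 needs exactly one f-in)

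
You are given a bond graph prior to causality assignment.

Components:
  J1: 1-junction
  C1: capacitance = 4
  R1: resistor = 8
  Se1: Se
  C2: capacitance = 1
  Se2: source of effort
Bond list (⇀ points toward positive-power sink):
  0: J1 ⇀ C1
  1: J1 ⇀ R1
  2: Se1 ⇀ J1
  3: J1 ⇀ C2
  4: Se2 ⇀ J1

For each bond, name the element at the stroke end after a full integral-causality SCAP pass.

β0 →J1
β1 →R1
β2 →J1
β3 →J1
β4 →J1

b2 →J1  (Se1 fixes effort; stroke away)
b4 →J1  (source Se2 imposes e)
b0 →J1  (C1 integral (e out))
b3 →J1  (C2: C, integral causality)
b1 →R1  (J1: last free bond brings flow in)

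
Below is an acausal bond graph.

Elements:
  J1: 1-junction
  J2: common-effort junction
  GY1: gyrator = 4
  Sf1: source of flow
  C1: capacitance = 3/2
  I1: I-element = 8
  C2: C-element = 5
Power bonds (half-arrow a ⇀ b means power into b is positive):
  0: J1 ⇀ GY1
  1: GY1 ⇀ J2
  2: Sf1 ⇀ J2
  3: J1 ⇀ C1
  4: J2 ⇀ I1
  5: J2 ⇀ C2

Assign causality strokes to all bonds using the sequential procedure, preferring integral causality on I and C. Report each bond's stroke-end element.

b2 →Sf1  (Sf1 (Sf) sets flow on bond)
b3 →J1  (C1: C, integral causality)
b0 →GY1  (J1 needs exactly one f-in)
b1 →GY1  (GY1: gyrator matches bond 0)
b4 →I1  (I1 integral (f out))
b5 →J2  (only one effort-in slot at J2)

bond 0 |GY1
bond 1 |GY1
bond 2 |Sf1
bond 3 |J1
bond 4 |I1
bond 5 |J2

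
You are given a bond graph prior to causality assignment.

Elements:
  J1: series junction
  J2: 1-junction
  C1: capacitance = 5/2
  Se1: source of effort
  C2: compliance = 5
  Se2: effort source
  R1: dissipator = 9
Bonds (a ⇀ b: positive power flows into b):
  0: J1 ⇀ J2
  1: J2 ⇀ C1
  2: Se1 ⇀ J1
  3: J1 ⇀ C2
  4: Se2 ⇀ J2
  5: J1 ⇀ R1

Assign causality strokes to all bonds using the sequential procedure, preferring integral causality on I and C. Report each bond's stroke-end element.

#2 |J1  (Se1 (Se) sets effort on bond)
#4 |J2  (Se2: effort source, stroke at far end)
#1 |J2  (C1 integral (e out))
#0 |J1  (closing 1-jn rule on J2)
#3 |J1  (C2: C, integral causality)
#5 |R1  (J1 needs exactly one f-in)

b0 |J1
b1 |J2
b2 |J1
b3 |J1
b4 |J2
b5 |R1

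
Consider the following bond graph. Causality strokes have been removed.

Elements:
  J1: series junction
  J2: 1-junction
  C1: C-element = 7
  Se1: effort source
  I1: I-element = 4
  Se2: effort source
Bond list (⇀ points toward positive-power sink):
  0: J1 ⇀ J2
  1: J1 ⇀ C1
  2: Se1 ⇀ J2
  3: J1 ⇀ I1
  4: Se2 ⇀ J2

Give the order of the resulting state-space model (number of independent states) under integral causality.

2  (C1, I1 all integral)

b2 |J2  (Se1: effort source, stroke at far end)
b4 |J2  (source Se2 imposes e)
b0 |J1  (only one flow-in slot at J2)
b1 |J1  (C1: C, integral causality)
b3 |I1  (closing 1-jn rule on J1)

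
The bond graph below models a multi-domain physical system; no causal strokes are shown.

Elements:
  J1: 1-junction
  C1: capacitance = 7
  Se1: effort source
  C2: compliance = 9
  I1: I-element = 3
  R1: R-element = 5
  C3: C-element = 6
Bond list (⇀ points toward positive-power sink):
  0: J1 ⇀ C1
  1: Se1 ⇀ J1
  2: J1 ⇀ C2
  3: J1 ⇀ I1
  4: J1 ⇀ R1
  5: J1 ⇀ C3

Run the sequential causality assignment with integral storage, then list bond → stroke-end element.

#0 →J1
#1 →J1
#2 →J1
#3 →I1
#4 →J1
#5 →J1

b1 →J1  (source Se1 imposes e)
b0 →J1  (prefer integral on C1)
b2 →J1  (prefer integral on C2)
b3 →I1  (I1 integral (f out))
b4 →J1  (J1: bond 3 brought flow, rest push out)
b5 →J1  (J1 flow already set via bond 3)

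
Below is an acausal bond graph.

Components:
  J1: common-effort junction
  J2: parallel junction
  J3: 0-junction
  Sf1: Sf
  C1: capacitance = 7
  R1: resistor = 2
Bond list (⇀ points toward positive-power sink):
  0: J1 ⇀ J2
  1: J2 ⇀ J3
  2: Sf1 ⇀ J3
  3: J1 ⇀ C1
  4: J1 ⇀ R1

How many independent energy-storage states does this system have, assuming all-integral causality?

1  (C1 all integral)

#2 stroke at Sf1  (Sf1: flow source, stroke at near end)
#1 stroke at J3  (only one effort-in slot at J3)
#0 stroke at J2  (J2 needs exactly one e-in)
#3 stroke at J1  (C1 integral (e out))
#4 stroke at R1  (common-e at J1 fixed by 3)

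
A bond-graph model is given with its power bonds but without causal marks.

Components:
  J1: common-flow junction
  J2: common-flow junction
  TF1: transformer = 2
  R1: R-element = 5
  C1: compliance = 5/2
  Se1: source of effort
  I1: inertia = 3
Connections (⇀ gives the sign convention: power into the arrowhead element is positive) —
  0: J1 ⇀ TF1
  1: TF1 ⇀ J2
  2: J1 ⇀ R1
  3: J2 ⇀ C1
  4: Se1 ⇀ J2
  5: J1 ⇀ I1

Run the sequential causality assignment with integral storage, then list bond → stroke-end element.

bond 0 |J1
bond 1 |TF1
bond 2 |J1
bond 3 |J2
bond 4 |J2
bond 5 |I1

β4 stroke at J2  (Se1: effort source, stroke at far end)
β3 stroke at J2  (C1 outputs effort q/C1)
β1 stroke at TF1  (J2: last free bond brings flow in)
β0 stroke at J1  (through TF1, causality passes straight; one stroke at TF1)
β5 stroke at I1  (prefer integral on I1)
β2 stroke at J1  (J1 flow already set via bond 5)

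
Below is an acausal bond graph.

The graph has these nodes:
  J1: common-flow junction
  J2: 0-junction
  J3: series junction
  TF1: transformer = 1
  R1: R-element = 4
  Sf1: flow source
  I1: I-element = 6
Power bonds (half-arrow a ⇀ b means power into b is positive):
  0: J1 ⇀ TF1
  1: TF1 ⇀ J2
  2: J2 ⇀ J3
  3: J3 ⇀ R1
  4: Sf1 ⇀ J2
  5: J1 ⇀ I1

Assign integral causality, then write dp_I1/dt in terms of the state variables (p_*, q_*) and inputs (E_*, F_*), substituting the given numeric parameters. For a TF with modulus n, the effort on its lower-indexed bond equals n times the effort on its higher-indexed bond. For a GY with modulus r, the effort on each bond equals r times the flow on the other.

b4 |Sf1  (Sf1: flow source, stroke at near end)
b5 |I1  (I1 integral (f out))
b0 |J1  (J1 flow already set via bond 5)
b1 |TF1  (through TF1, causality passes straight; one stroke at TF1)
b2 |J2  (only one effort-in slot at J2)
b3 |J3  (1-jn J3 has f-setter on 2)

dp_I1/dt = -4*F_Sf1 - 2*p_I1/3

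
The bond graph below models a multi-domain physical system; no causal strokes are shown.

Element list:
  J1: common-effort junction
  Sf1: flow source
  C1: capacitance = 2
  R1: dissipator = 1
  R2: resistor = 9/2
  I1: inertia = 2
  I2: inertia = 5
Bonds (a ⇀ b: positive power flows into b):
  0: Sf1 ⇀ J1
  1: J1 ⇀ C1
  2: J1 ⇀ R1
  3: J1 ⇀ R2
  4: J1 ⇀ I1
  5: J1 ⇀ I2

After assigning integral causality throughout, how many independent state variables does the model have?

3  (C1, I1, I2 all integral)

bond 0 |Sf1  (source Sf1 imposes f)
bond 1 |J1  (prefer integral on C1)
bond 2 |R1  (common-e at J1 fixed by 1)
bond 3 |R2  (0-jn J1 has e-setter on 1)
bond 4 |I1  (0-jn J1 has e-setter on 1)
bond 5 |I2  (J1 effort already set via bond 1)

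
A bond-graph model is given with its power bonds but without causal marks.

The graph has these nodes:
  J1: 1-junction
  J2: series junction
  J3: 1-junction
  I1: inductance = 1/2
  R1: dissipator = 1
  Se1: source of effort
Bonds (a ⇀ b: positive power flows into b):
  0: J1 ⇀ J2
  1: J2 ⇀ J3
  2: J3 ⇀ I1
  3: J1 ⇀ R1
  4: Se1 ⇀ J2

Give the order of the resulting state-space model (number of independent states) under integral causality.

#4 →J2  (Se1: effort source, stroke at far end)
#2 →I1  (I1 outputs flow p/I1)
#1 →J3  (1-jn J3 has f-setter on 2)
#0 →J2  (J2: bond 1 brought flow, rest push out)
#3 →J1  (J1: bond 0 brought flow, rest push out)

1  (I1 all integral)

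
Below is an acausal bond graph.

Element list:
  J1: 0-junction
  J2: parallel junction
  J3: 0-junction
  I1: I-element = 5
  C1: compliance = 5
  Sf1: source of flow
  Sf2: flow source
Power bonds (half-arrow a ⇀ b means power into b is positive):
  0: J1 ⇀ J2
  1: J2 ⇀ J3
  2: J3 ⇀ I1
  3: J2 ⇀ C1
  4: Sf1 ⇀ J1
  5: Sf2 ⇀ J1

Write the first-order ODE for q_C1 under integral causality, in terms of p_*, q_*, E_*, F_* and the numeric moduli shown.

β4 stroke at Sf1  (Sf1: flow source, stroke at near end)
β5 stroke at Sf2  (Sf2 fixes flow; stroke at Sf2)
β0 stroke at J1  (only one effort-in slot at J1)
β2 stroke at I1  (I1 outputs flow p/I1)
β1 stroke at J3  (J3: last free bond brings effort in)
β3 stroke at J2  (only one effort-in slot at J2)

dq_C1/dt = F_Sf1 + F_Sf2 - p_I1/5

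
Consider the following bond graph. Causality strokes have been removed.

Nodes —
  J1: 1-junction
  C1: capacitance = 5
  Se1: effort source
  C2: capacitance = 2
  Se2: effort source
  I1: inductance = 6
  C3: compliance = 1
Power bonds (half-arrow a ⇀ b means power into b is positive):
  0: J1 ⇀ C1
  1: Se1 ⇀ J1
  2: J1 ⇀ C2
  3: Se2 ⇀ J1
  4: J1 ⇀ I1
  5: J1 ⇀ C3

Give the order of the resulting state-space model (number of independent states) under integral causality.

4  (C1, C2, C3, I1 all integral)

bond 1 stroke→J1  (source Se1 imposes e)
bond 3 stroke→J1  (Se2 (Se) sets effort on bond)
bond 0 stroke→J1  (C1 integral (e out))
bond 2 stroke→J1  (C2 integral (e out))
bond 4 stroke→I1  (I1 integral (f out))
bond 5 stroke→J1  (1-jn J1 has f-setter on 4)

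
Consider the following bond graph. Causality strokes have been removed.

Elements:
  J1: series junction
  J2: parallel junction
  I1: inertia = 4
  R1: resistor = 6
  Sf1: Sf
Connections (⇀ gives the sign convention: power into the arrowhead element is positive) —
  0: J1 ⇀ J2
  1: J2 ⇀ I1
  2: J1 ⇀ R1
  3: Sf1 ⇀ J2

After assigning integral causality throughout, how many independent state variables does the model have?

#3 |Sf1  (Sf1: flow source, stroke at near end)
#1 |I1  (I1: I, integral causality)
#0 |J2  (J2 needs exactly one e-in)
#2 |J1  (common-f at J1 fixed by 0)

1  (I1 all integral)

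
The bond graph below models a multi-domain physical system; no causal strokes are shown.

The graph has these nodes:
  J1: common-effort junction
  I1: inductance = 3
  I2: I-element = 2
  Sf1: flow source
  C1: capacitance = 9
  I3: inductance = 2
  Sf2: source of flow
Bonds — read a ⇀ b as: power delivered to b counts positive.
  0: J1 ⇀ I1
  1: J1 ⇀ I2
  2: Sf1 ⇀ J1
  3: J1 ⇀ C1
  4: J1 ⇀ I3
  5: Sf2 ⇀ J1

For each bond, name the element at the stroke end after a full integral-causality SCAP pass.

b2 stroke→Sf1  (Sf1 (Sf) sets flow on bond)
b5 stroke→Sf2  (Sf2 (Sf) sets flow on bond)
b0 stroke→I1  (I1 outputs flow p/I1)
b1 stroke→I2  (prefer integral on I2)
b3 stroke→J1  (C1 outputs effort q/C1)
b4 stroke→I3  (0-jn J1 has e-setter on 3)

#0 →I1
#1 →I2
#2 →Sf1
#3 →J1
#4 →I3
#5 →Sf2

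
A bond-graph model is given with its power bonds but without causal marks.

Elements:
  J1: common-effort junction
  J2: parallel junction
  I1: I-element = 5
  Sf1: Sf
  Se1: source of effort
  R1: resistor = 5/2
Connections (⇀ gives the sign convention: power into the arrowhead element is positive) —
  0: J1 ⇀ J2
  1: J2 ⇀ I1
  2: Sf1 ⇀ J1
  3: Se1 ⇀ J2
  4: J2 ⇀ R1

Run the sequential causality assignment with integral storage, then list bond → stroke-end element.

bond 2 stroke at Sf1  (Sf1 fixes flow; stroke at Sf1)
bond 3 stroke at J2  (Se1 fixes effort; stroke away)
bond 0 stroke at J1  (closing 0-jn rule on J1)
bond 1 stroke at I1  (common-e at J2 fixed by 3)
bond 4 stroke at R1  (J2: bond 3 brought effort, rest push out)

b0 |J1
b1 |I1
b2 |Sf1
b3 |J2
b4 |R1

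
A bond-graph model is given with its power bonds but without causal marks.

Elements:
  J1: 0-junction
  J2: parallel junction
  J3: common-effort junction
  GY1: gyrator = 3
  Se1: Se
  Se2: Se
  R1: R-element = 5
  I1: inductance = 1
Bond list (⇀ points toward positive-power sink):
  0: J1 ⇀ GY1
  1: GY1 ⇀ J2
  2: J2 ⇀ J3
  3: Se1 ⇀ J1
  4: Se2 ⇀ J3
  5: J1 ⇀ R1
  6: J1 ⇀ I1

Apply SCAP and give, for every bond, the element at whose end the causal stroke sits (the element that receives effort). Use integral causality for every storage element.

β3 stroke→J1  (Se1 fixes effort; stroke away)
β4 stroke→J3  (Se2 fixes effort; stroke away)
β0 stroke→GY1  (J1 effort already set via bond 3)
β5 stroke→R1  (J1 effort already set via bond 3)
β6 stroke→I1  (common-e at J1 fixed by 3)
β2 stroke→J2  (J3 effort already set via bond 4)
β1 stroke→GY1  (GY1: gyrator matches bond 0)

β0 stroke→GY1
β1 stroke→GY1
β2 stroke→J2
β3 stroke→J1
β4 stroke→J3
β5 stroke→R1
β6 stroke→I1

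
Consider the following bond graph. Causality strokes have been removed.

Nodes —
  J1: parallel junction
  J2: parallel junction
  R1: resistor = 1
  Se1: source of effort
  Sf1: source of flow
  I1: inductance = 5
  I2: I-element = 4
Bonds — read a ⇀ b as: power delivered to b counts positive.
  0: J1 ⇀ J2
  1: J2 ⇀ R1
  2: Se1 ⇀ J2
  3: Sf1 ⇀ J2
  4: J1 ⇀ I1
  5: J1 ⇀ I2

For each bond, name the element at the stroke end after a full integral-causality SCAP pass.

b0 →J1
b1 →R1
b2 →J2
b3 →Sf1
b4 →I1
b5 →I2

β2 stroke at J2  (Se1 fixes effort; stroke away)
β3 stroke at Sf1  (Sf1: flow source, stroke at near end)
β0 stroke at J1  (common-e at J2 fixed by 2)
β1 stroke at R1  (J2 effort already set via bond 2)
β4 stroke at I1  (common-e at J1 fixed by 0)
β5 stroke at I2  (0-jn J1 has e-setter on 0)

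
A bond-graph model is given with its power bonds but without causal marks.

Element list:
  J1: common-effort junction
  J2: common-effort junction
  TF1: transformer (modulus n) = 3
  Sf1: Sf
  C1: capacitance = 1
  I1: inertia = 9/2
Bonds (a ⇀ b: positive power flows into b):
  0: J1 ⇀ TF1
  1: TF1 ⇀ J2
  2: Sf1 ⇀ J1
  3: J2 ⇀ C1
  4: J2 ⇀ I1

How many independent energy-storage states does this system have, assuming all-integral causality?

β2 |Sf1  (Sf1: flow source, stroke at near end)
β0 |J1  (only one effort-in slot at J1)
β1 |TF1  (TF TF1: opposite of bond 0)
β3 |J2  (C1 outputs effort q/C1)
β4 |I1  (common-e at J2 fixed by 3)

2  (C1, I1 all integral)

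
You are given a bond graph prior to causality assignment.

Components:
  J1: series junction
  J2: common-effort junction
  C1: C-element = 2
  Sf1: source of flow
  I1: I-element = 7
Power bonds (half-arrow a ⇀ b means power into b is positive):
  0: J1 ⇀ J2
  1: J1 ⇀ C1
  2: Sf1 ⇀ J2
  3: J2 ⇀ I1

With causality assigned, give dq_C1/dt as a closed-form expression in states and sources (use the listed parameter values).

β2 |Sf1  (Sf1: flow source, stroke at near end)
β1 |J1  (C1 outputs effort q/C1)
β0 |J2  (only one flow-in slot at J1)
β3 |I1  (0-jn J2 has e-setter on 0)

dq_C1/dt = -F_Sf1 + p_I1/7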